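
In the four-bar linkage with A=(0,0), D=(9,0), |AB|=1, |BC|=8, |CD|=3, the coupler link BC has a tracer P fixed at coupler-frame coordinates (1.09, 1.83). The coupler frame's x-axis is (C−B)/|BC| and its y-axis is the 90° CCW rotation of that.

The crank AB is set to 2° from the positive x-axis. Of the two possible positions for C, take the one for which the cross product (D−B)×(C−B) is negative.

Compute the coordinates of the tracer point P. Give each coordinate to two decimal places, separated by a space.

2.69 1.33

A=(0,0), D=(9.00,0)
B = A + 1.00·(cos2°, sin2°) = (0.9994, 0.0349)
|BD| = 8.0007
circle(B,8.00) ∩ circle(D,3.00): a=7.4375, h=2.9467
  candidates: C₊=(8.4497,2.9491) cross=23.575; C₋=(8.4240,-2.9442) cross=-23.575
  mode - wants cross < 0 → take C=(8.4240,-2.9442) (cross=-23.575)
ex = (C−B)/|BC| = (0.9281,-0.3724); ey = (0.3724,0.9281)
P = B + 1.09·ex + 1.83·ey = (2.6925,1.3274)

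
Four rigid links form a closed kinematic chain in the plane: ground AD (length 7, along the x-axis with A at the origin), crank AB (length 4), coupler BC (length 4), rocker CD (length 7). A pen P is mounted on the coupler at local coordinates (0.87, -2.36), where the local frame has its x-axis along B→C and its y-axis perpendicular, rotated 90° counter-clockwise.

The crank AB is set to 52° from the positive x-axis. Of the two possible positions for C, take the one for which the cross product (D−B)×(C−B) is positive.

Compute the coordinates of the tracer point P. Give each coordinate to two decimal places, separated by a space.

A=(0,0), D=(7.00,0)
B = A + 4.00·(cos52°, sin52°) = (2.4626, 3.1520)
|BD| = 5.5248
circle(B,4.00) ∩ circle(D,7.00): a=-0.2242, h=3.9937
  candidates: C₊=(4.5571,6.5599) cross=22.064; C₋=(0.0000,0.0000) cross=-22.064
  mode + wants cross > 0 → take C=(4.5571,6.5599) (cross=22.064)
ex = (C−B)/|BC| = (0.5236,0.8520); ey = (-0.8520,0.5236)
P = B + 0.87·ex + -2.36·ey = (4.9288,2.6575)

4.93 2.66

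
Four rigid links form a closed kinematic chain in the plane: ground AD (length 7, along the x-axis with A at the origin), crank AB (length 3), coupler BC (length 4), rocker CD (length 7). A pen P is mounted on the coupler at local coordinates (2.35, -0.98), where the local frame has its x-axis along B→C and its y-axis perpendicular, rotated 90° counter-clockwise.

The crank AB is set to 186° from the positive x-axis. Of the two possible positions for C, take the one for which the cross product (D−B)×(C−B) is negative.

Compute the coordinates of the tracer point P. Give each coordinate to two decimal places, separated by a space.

-1.49 -2.38

A=(0,0), D=(7.00,0)
B = A + 3.00·(cos186°, sin186°) = (-2.9836, -0.3136)
|BD| = 9.9885
circle(B,4.00) ∩ circle(D,7.00): a=3.3423, h=2.1974
  candidates: C₊=(0.2881,1.9877) cross=21.949; C₋=(0.4261,-2.4050) cross=-21.949
  mode - wants cross < 0 → take C=(0.4261,-2.4050) (cross=-21.949)
ex = (C−B)/|BC| = (0.8524,-0.5229); ey = (0.5229,0.8524)
P = B + 2.35·ex + -0.98·ey = (-1.4928,-2.3777)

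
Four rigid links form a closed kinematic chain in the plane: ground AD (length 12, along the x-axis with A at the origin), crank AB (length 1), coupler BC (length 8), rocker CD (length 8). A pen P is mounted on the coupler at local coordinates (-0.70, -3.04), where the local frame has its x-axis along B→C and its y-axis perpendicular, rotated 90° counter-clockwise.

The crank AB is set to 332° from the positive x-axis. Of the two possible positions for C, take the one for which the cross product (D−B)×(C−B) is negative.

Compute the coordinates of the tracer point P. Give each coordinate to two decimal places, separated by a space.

A=(0,0), D=(12.00,0)
B = A + 1.00·(cos332°, sin332°) = (0.8829, -0.4695)
|BD| = 11.1270
circle(B,8.00) ∩ circle(D,8.00): a=5.5635, h=5.7487
  candidates: C₊=(6.1989,5.5089) cross=63.966; C₋=(6.6840,-5.9783) cross=-63.966
  mode - wants cross < 0 → take C=(6.6840,-5.9783) (cross=-63.966)
ex = (C−B)/|BC| = (0.7251,-0.6886); ey = (0.6886,0.7251)
P = B + -0.70·ex + -3.04·ey = (-1.7180,-2.1919)

-1.72 -2.19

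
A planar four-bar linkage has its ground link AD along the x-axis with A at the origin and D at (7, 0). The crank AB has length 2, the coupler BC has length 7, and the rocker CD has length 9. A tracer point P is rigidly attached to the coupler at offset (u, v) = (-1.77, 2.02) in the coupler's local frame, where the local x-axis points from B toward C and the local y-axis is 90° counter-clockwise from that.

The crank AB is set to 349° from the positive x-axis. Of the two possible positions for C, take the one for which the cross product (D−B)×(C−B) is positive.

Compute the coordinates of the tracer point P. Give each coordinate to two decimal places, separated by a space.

0.27 -2.46

A=(0,0), D=(7.00,0)
B = A + 2.00·(cos349°, sin349°) = (1.9633, -0.3816)
|BD| = 5.0512
circle(B,7.00) ∩ circle(D,9.00): a=-0.6420, h=6.9705
  candidates: C₊=(0.7965,6.5205) cross=35.209; C₋=(1.8497,-7.3807) cross=-35.209
  mode + wants cross > 0 → take C=(0.7965,6.5205) (cross=35.209)
ex = (C−B)/|BC| = (-0.1667,0.9860); ey = (-0.9860,-0.1667)
P = B + -1.77·ex + 2.02·ey = (0.2665,-2.4636)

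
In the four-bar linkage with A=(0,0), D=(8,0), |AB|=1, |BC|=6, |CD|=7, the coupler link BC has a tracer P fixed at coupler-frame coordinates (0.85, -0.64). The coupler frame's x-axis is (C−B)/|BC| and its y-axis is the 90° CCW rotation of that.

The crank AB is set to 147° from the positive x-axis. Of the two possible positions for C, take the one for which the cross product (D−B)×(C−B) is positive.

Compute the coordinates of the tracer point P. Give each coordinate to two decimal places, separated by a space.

A=(0,0), D=(8.00,0)
B = A + 1.00·(cos147°, sin147°) = (-0.8387, 0.5446)
|BD| = 8.8554
circle(B,6.00) ∩ circle(D,7.00): a=3.6937, h=4.7283
  candidates: C₊=(3.1388,5.0368) cross=41.871; C₋=(2.5572,-4.4019) cross=-41.871
  mode + wants cross > 0 → take C=(3.1388,5.0368) (cross=41.871)
ex = (C−B)/|BC| = (0.6629,0.7487); ey = (-0.7487,0.6629)
P = B + 0.85·ex + -0.64·ey = (0.2040,0.7568)

0.20 0.76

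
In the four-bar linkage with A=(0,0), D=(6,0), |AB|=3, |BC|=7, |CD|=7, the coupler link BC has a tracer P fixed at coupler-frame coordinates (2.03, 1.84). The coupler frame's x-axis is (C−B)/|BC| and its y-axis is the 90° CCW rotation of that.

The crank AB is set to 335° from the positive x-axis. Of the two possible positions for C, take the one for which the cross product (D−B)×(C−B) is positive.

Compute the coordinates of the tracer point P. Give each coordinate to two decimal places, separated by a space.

0.66 0.54

A=(0,0), D=(6.00,0)
B = A + 3.00·(cos335°, sin335°) = (2.7189, -1.2679)
|BD| = 3.5175
circle(B,7.00) ∩ circle(D,7.00): a=1.7588, h=6.7755
  candidates: C₊=(1.9173,5.6861) cross=23.833; C₋=(6.8016,-6.9540) cross=-23.833
  mode + wants cross > 0 → take C=(1.9173,5.6861) (cross=23.833)
ex = (C−B)/|BC| = (-0.1145,0.9934); ey = (-0.9934,-0.1145)
P = B + 2.03·ex + 1.84·ey = (0.6586,0.5381)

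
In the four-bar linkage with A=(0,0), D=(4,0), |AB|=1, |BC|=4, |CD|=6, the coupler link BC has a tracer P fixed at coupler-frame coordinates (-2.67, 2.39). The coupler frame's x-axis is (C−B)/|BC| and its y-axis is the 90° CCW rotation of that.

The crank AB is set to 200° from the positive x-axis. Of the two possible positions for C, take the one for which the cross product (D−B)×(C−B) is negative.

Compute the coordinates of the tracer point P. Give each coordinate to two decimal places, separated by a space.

0.92 2.72

A=(0,0), D=(4.00,0)
B = A + 1.00·(cos200°, sin200°) = (-0.9397, -0.3420)
|BD| = 4.9515
circle(B,4.00) ∩ circle(D,6.00): a=0.4562, h=3.9739
  candidates: C₊=(-0.7591,3.6539) cross=19.677; C₋=(-0.2101,-4.2749) cross=-19.677
  mode - wants cross < 0 → take C=(-0.2101,-4.2749) (cross=-19.677)
ex = (C−B)/|BC| = (0.1824,-0.9832); ey = (0.9832,0.1824)
P = B + -2.67·ex + 2.39·ey = (0.9232,2.7191)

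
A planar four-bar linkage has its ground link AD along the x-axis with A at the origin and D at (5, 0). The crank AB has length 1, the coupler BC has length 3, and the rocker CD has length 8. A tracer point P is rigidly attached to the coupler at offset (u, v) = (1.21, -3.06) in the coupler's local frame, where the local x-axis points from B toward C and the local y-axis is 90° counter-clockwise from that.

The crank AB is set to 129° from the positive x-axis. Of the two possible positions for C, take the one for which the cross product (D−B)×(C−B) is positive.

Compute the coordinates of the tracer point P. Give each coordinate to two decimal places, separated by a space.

1.24 3.49

A=(0,0), D=(5.00,0)
B = A + 1.00·(cos129°, sin129°) = (-0.6293, 0.7771)
|BD| = 5.6827
circle(B,3.00) ∩ circle(D,8.00): a=-1.9979, h=2.2380
  candidates: C₊=(-2.3024,3.2673) cross=12.718; C₋=(-2.9145,-1.1666) cross=-12.718
  mode + wants cross > 0 → take C=(-2.3024,3.2673) (cross=12.718)
ex = (C−B)/|BC| = (-0.5577,0.8301); ey = (-0.8301,-0.5577)
P = B + 1.21·ex + -3.06·ey = (1.2358,3.4880)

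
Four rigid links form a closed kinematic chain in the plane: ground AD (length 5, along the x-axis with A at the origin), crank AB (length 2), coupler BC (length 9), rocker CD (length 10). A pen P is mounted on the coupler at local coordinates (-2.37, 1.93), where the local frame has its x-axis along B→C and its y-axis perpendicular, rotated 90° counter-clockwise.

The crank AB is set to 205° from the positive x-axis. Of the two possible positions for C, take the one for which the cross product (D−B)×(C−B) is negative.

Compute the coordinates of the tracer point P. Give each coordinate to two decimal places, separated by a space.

A=(0,0), D=(5.00,0)
B = A + 2.00·(cos205°, sin205°) = (-1.8126, -0.8452)
|BD| = 6.8648
circle(B,9.00) ∩ circle(D,10.00): a=2.0486, h=8.7638
  candidates: C₊=(-0.8587,8.1041) cross=60.162; C₋=(1.2994,-9.2901) cross=-60.162
  mode - wants cross < 0 → take C=(1.2994,-9.2901) (cross=-60.162)
ex = (C−B)/|BC| = (0.3458,-0.9383); ey = (0.9383,0.3458)
P = B + -2.37·ex + 1.93·ey = (-0.8212,2.0459)

-0.82 2.05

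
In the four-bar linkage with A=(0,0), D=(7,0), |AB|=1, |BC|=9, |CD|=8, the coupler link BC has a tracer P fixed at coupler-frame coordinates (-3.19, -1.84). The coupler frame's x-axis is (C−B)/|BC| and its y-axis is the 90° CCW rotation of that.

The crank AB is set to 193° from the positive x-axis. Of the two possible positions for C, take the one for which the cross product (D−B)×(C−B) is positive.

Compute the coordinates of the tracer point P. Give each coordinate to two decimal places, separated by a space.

A=(0,0), D=(7.00,0)
B = A + 1.00·(cos193°, sin193°) = (-0.9744, -0.2250)
|BD| = 7.9775
circle(B,9.00) ∩ circle(D,8.00): a=5.0543, h=7.4468
  candidates: C₊=(3.8679,7.3614) cross=59.407; C₋=(4.2879,-7.5262) cross=-59.407
  mode + wants cross > 0 → take C=(3.8679,7.3614) (cross=59.407)
ex = (C−B)/|BC| = (0.5380,0.8429); ey = (-0.8429,0.5380)
P = B + -3.19·ex + -1.84·ey = (-1.1397,-3.9039)

-1.14 -3.90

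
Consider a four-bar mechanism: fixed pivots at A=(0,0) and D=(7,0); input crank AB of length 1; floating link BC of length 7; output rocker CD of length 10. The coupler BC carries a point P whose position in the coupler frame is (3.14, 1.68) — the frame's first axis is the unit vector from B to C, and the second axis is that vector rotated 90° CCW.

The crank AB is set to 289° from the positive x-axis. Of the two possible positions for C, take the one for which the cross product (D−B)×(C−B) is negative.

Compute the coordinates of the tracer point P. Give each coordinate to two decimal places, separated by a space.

A=(0,0), D=(7.00,0)
B = A + 1.00·(cos289°, sin289°) = (0.3256, -0.9455)
|BD| = 6.7411
circle(B,7.00) ∩ circle(D,10.00): a=-0.4122, h=6.9879
  candidates: C₊=(-1.0627,5.9154) cross=47.106; C₋=(0.8975,-7.9221) cross=-47.106
  mode - wants cross < 0 → take C=(0.8975,-7.9221) (cross=-47.106)
ex = (C−B)/|BC| = (0.0817,-0.9967); ey = (0.9967,0.0817)
P = B + 3.14·ex + 1.68·ey = (2.2565,-3.9377)

2.26 -3.94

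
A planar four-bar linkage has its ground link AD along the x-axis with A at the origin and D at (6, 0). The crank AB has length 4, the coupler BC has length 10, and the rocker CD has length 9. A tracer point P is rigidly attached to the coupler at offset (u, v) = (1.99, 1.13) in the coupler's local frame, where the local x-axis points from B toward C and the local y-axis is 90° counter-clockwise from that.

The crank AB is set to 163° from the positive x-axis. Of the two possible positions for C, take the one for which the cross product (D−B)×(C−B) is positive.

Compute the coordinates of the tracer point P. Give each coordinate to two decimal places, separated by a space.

A=(0,0), D=(6.00,0)
B = A + 4.00·(cos163°, sin163°) = (-3.8252, 1.1695)
|BD| = 9.8946
circle(B,10.00) ∩ circle(D,9.00): a=5.9074, h=8.0686
  candidates: C₊=(2.9945,8.4833) cross=79.835; C₋=(1.0871,-7.5408) cross=-79.835
  mode + wants cross > 0 → take C=(2.9945,8.4833) (cross=79.835)
ex = (C−B)/|BC| = (0.6820,0.7314); ey = (-0.7314,0.6820)
P = B + 1.99·ex + 1.13·ey = (-3.2946,3.3956)

-3.29 3.40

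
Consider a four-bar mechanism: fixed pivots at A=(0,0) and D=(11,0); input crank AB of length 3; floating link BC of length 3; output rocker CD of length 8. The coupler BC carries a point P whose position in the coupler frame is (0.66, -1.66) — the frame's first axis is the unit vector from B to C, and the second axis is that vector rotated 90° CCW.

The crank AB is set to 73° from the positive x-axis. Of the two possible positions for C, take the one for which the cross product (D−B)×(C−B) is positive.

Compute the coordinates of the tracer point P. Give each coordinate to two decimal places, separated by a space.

A=(0,0), D=(11.00,0)
B = A + 3.00·(cos73°, sin73°) = (0.8771, 2.8689)
|BD| = 10.5216
circle(B,3.00) ∩ circle(D,8.00): a=2.6471, h=1.4117
  candidates: C₊=(3.8088,3.5053) cross=14.853; C₋=(3.0390,0.7889) cross=-14.853
  mode + wants cross > 0 → take C=(3.8088,3.5053) (cross=14.853)
ex = (C−B)/|BC| = (0.9772,0.2121); ey = (-0.2121,0.9772)
P = B + 0.66·ex + -1.66·ey = (1.8742,1.3867)

1.87 1.39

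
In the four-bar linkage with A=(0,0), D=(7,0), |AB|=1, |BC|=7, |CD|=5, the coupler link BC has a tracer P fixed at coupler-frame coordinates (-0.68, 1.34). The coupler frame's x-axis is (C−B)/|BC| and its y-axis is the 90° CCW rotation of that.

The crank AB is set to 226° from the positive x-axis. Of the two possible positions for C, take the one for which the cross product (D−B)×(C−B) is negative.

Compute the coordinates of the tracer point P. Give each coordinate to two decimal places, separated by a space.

-0.51 0.77

A=(0,0), D=(7.00,0)
B = A + 1.00·(cos226°, sin226°) = (-0.6947, -0.7193)
|BD| = 7.7282
circle(B,7.00) ∩ circle(D,5.00): a=5.4169, h=4.4337
  candidates: C₊=(4.2860,4.1993) cross=34.265; C₋=(5.1114,-4.6296) cross=-34.265
  mode - wants cross < 0 → take C=(5.1114,-4.6296) (cross=-34.265)
ex = (C−B)/|BC| = (0.8294,-0.5586); ey = (0.5586,0.8294)
P = B + -0.68·ex + 1.34·ey = (-0.5101,0.7720)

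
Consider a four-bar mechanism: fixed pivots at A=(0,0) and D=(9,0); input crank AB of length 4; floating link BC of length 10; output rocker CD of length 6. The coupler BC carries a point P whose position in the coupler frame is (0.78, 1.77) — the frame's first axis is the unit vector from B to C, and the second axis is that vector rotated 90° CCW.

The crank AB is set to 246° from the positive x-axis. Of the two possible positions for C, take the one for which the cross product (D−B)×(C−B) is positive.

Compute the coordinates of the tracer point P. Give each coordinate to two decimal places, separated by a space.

A=(0,0), D=(9.00,0)
B = A + 4.00·(cos246°, sin246°) = (-1.6269, -3.6542)
|BD| = 11.2377
circle(B,10.00) ∩ circle(D,6.00): a=8.4664, h=5.3217
  candidates: C₊=(4.6489,4.1313) cross=59.803; C₋=(8.1098,-5.9336) cross=-59.803
  mode + wants cross > 0 → take C=(4.6489,4.1313) (cross=59.803)
ex = (C−B)/|BC| = (0.6276,0.7785); ey = (-0.7785,0.6276)
P = B + 0.78·ex + 1.77·ey = (-2.5155,-1.9361)

-2.52 -1.94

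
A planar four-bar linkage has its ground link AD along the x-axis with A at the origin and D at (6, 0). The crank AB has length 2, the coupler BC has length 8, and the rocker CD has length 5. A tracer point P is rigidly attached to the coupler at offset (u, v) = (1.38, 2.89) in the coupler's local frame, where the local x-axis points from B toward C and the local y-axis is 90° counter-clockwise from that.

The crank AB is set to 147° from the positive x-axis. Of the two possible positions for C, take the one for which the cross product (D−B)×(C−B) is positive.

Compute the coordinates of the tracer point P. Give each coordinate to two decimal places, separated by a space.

-1.87 4.29

A=(0,0), D=(6.00,0)
B = A + 2.00·(cos147°, sin147°) = (-1.6773, 1.0893)
|BD| = 7.7542
circle(B,8.00) ∩ circle(D,5.00): a=6.3919, h=4.8108
  candidates: C₊=(5.3270,4.9545) cross=37.304; C₋=(3.9753,-4.5717) cross=-37.304
  mode + wants cross > 0 → take C=(5.3270,4.9545) (cross=37.304)
ex = (C−B)/|BC| = (0.8755,0.4832); ey = (-0.4832,0.8755)
P = B + 1.38·ex + 2.89·ey = (-1.8654,4.2863)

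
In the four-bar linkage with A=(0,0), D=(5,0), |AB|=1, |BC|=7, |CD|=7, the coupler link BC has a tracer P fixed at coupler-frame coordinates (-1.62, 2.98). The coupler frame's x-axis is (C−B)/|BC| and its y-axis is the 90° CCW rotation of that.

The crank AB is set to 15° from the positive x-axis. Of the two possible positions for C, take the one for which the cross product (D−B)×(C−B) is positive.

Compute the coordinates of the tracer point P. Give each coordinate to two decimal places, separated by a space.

A=(0,0), D=(5.00,0)
B = A + 1.00·(cos15°, sin15°) = (0.9659, 0.2588)
|BD| = 4.0424
circle(B,7.00) ∩ circle(D,7.00): a=2.0212, h=6.7019
  candidates: C₊=(3.4121,6.8175) cross=27.091; C₋=(2.5539,-6.5587) cross=-27.091
  mode + wants cross > 0 → take C=(3.4121,6.8175) (cross=27.091)
ex = (C−B)/|BC| = (0.3494,0.9370); ey = (-0.9370,0.3494)
P = B + -1.62·ex + 2.98·ey = (-2.3923,-0.2177)

-2.39 -0.22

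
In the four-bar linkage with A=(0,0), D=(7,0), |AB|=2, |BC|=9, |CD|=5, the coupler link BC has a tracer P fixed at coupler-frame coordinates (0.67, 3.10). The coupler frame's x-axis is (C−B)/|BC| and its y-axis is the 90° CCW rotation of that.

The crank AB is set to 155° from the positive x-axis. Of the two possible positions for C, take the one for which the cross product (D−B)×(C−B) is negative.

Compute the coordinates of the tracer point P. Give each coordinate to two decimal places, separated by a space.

A=(0,0), D=(7.00,0)
B = A + 2.00·(cos155°, sin155°) = (-1.8126, 0.8452)
|BD| = 8.8531
circle(B,9.00) ∩ circle(D,5.00): a=7.5893, h=4.8377
  candidates: C₊=(6.2039,4.9362) cross=42.828; C₋=(5.2801,-4.6949) cross=-42.828
  mode - wants cross < 0 → take C=(5.2801,-4.6949) (cross=-42.828)
ex = (C−B)/|BC| = (0.7881,-0.6156); ey = (0.6156,0.7881)
P = B + 0.67·ex + 3.10·ey = (0.6237,2.8759)

0.62 2.88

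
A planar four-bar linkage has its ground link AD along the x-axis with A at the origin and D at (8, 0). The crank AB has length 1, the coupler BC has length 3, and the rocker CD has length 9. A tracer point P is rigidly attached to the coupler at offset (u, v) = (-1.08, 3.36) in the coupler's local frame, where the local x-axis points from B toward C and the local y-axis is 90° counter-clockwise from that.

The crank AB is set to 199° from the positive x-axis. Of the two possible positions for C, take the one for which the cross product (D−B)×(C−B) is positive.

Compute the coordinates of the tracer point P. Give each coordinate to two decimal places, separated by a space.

A=(0,0), D=(8.00,0)
B = A + 1.00·(cos199°, sin199°) = (-0.9455, -0.3256)
|BD| = 8.9514
circle(B,3.00) ∩ circle(D,9.00): a=0.4540, h=2.9654
  candidates: C₊=(-0.5997,2.6544) cross=26.545; C₋=(-0.3839,-3.2725) cross=-26.545
  mode + wants cross > 0 → take C=(-0.5997,2.6544) (cross=26.545)
ex = (C−B)/|BC| = (0.1153,0.9933); ey = (-0.9933,0.1153)
P = B + -1.08·ex + 3.36·ey = (-4.4076,-1.0110)

-4.41 -1.01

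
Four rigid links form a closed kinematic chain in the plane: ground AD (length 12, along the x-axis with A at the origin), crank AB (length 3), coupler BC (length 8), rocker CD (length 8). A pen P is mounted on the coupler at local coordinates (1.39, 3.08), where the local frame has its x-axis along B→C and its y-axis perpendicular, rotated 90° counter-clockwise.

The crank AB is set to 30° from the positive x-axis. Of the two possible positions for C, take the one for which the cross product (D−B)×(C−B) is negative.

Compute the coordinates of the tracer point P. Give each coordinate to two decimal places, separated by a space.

A=(0,0), D=(12.00,0)
B = A + 3.00·(cos30°, sin30°) = (2.5981, 1.5000)
|BD| = 9.5208
circle(B,8.00) ∩ circle(D,8.00): a=4.7604, h=6.4295
  candidates: C₊=(8.3120,7.0992) cross=61.214; C₋=(6.2861,-5.5992) cross=-61.214
  mode - wants cross < 0 → take C=(6.2861,-5.5992) (cross=-61.214)
ex = (C−B)/|BC| = (0.4610,-0.8874); ey = (0.8874,0.4610)
P = B + 1.39·ex + 3.08·ey = (5.9721,1.6864)

5.97 1.69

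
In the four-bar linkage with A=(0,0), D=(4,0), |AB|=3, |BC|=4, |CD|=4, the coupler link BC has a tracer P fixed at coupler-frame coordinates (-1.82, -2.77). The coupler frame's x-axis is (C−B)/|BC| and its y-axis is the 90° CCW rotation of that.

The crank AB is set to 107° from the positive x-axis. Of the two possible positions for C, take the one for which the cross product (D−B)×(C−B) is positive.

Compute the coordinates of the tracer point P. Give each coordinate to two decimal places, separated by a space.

A=(0,0), D=(4.00,0)
B = A + 3.00·(cos107°, sin107°) = (-0.8771, 2.8689)
|BD| = 5.6583
circle(B,4.00) ∩ circle(D,4.00): a=2.8292, h=2.8277
  candidates: C₊=(2.9951,3.8717) cross=16.000; C₋=(0.1277,-1.0028) cross=-16.000
  mode + wants cross > 0 → take C=(2.9951,3.8717) (cross=16.000)
ex = (C−B)/|BC| = (0.9681,0.2507); ey = (-0.2507,0.9681)
P = B + -1.82·ex + -2.77·ey = (-1.9445,-0.2689)

-1.94 -0.27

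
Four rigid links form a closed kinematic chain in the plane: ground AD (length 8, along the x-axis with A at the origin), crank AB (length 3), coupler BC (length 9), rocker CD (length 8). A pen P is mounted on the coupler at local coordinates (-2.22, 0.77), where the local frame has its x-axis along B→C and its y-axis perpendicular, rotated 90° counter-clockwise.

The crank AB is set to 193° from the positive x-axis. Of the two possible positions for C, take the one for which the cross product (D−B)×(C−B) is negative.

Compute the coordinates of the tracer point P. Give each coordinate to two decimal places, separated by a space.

-4.04 1.39

A=(0,0), D=(8.00,0)
B = A + 3.00·(cos193°, sin193°) = (-2.9231, -0.6749)
|BD| = 10.9439
circle(B,9.00) ∩ circle(D,8.00): a=6.2487, h=6.4772
  candidates: C₊=(2.9142,6.1754) cross=70.886; C₋=(3.7131,-6.7544) cross=-70.886
  mode - wants cross < 0 → take C=(3.7131,-6.7544) (cross=-70.886)
ex = (C−B)/|BC| = (0.7374,-0.6755); ey = (0.6755,0.7374)
P = B + -2.22·ex + 0.77·ey = (-4.0399,1.3925)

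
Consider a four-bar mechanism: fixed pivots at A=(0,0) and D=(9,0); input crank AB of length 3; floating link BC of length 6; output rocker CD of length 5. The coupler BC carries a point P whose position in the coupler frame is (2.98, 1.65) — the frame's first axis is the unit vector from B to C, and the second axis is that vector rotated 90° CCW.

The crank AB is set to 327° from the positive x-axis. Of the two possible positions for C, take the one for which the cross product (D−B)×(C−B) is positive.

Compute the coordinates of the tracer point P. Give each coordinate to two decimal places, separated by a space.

A=(0,0), D=(9.00,0)
B = A + 3.00·(cos327°, sin327°) = (2.5160, -1.6339)
|BD| = 6.6867
circle(B,6.00) ∩ circle(D,5.00): a=4.1659, h=4.3180
  candidates: C₊=(5.5005,3.5712) cross=28.873; C₋=(7.6107,-4.8031) cross=-28.873
  mode + wants cross > 0 → take C=(5.5005,3.5712) (cross=28.873)
ex = (C−B)/|BC| = (0.4974,0.8675); ey = (-0.8675,0.4974)
P = B + 2.98·ex + 1.65·ey = (2.5669,1.7720)

2.57 1.77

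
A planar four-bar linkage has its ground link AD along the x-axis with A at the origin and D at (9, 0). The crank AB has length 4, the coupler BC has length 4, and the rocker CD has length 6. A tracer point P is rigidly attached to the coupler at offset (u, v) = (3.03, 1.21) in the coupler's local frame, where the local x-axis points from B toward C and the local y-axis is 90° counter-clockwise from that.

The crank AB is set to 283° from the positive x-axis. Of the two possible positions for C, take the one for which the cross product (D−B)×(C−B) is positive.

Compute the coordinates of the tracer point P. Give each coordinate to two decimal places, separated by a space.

A=(0,0), D=(9.00,0)
B = A + 4.00·(cos283°, sin283°) = (0.8998, -3.8975)
|BD| = 8.9891
circle(B,4.00) ∩ circle(D,6.00): a=3.3821, h=2.1358
  candidates: C₊=(3.0214,-0.5065) cross=19.199; C₋=(4.8735,-4.3557) cross=-19.199
  mode + wants cross > 0 → take C=(3.0214,-0.5065) (cross=19.199)
ex = (C−B)/|BC| = (0.5304,0.8477); ey = (-0.8477,0.5304)
P = B + 3.03·ex + 1.21·ey = (1.4812,-0.6870)

1.48 -0.69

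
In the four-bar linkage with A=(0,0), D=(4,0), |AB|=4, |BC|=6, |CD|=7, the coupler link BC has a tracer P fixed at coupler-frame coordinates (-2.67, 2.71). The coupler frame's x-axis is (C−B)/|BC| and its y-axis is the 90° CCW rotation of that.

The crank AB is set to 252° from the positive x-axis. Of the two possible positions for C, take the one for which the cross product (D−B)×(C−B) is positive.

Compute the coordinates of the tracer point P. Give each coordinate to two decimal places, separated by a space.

A=(0,0), D=(4.00,0)
B = A + 4.00·(cos252°, sin252°) = (-1.2361, -3.8042)
|BD| = 6.4721
circle(B,6.00) ∩ circle(D,7.00): a=2.2318, h=5.5695
  candidates: C₊=(-2.7042,2.0134) cross=36.047; C₋=(3.8431,-6.9982) cross=-36.047
  mode + wants cross > 0 → take C=(-2.7042,2.0134) (cross=36.047)
ex = (C−B)/|BC| = (-0.2447,0.9696); ey = (-0.9696,-0.2447)
P = B + -2.67·ex + 2.71·ey = (-3.2104,-7.0562)

-3.21 -7.06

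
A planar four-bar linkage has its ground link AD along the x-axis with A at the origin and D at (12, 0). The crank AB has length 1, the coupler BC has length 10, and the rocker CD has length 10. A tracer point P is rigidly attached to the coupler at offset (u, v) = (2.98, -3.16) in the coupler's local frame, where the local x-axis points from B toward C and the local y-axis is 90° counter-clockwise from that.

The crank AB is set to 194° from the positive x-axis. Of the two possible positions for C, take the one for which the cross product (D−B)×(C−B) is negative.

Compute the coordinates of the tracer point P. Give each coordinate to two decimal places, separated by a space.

-1.36 -4.57

A=(0,0), D=(12.00,0)
B = A + 1.00·(cos194°, sin194°) = (-0.9703, -0.2419)
|BD| = 12.9726
circle(B,10.00) ∩ circle(D,10.00): a=6.4863, h=7.6111
  candidates: C₊=(5.3729,7.4888) cross=98.735; C₋=(5.6568,-7.7307) cross=-98.735
  mode - wants cross < 0 → take C=(5.6568,-7.7307) (cross=-98.735)
ex = (C−B)/|BC| = (0.6627,-0.7489); ey = (0.7489,0.6627)
P = B + 2.98·ex + -3.16·ey = (-1.3619,-4.5677)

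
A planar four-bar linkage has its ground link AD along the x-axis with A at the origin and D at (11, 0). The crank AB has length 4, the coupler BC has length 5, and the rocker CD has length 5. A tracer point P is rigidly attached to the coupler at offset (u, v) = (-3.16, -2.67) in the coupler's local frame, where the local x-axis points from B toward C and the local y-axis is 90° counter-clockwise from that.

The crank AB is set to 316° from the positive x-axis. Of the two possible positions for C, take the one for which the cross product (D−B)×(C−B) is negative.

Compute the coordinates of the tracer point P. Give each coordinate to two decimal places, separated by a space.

-0.77 -4.74

A=(0,0), D=(11.00,0)
B = A + 4.00·(cos316°, sin316°) = (2.8774, -2.7786)
|BD| = 8.5848
circle(B,5.00) ∩ circle(D,5.00): a=4.2924, h=2.5643
  candidates: C₊=(6.1087,1.0369) cross=22.014; C₋=(7.7687,-3.8156) cross=-22.014
  mode - wants cross < 0 → take C=(7.7687,-3.8156) (cross=-22.014)
ex = (C−B)/|BC| = (0.9783,-0.2074); ey = (0.2074,0.9783)
P = B + -3.16·ex + -2.67·ey = (-0.7677,-4.7353)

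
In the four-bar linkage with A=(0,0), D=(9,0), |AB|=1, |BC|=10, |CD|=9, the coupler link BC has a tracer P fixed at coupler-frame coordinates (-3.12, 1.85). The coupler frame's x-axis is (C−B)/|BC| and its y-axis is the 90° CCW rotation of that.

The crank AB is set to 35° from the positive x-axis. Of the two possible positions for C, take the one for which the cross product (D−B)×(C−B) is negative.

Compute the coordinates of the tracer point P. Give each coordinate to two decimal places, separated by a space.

1.01 4.20

A=(0,0), D=(9.00,0)
B = A + 1.00·(cos35°, sin35°) = (0.8192, 0.5736)
|BD| = 8.2009
circle(B,10.00) ∩ circle(D,9.00): a=5.2589, h=8.5055
  candidates: C₊=(6.6600,8.6905) cross=69.753; C₋=(5.4703,-8.2789) cross=-69.753
  mode - wants cross < 0 → take C=(5.4703,-8.2789) (cross=-69.753)
ex = (C−B)/|BC| = (0.4651,-0.8853); ey = (0.8853,0.4651)
P = B + -3.12·ex + 1.85·ey = (1.0057,4.1960)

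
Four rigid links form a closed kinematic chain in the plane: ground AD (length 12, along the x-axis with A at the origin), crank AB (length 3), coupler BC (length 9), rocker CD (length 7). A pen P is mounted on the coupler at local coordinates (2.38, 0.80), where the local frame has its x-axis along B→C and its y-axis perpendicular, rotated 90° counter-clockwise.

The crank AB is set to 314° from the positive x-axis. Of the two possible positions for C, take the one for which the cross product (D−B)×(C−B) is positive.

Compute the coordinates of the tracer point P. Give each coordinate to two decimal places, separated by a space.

A=(0,0), D=(12.00,0)
B = A + 3.00·(cos314°, sin314°) = (2.0840, -2.1580)
|BD| = 10.1481
circle(B,9.00) ∩ circle(D,7.00): a=6.6507, h=6.0637
  candidates: C₊=(7.2931,5.1812) cross=61.535; C₋=(9.8720,-6.6687) cross=-61.535
  mode + wants cross > 0 → take C=(7.2931,5.1812) (cross=61.535)
ex = (C−B)/|BC| = (0.5788,0.8155); ey = (-0.8155,0.5788)
P = B + 2.38·ex + 0.80·ey = (2.8091,0.2458)

2.81 0.25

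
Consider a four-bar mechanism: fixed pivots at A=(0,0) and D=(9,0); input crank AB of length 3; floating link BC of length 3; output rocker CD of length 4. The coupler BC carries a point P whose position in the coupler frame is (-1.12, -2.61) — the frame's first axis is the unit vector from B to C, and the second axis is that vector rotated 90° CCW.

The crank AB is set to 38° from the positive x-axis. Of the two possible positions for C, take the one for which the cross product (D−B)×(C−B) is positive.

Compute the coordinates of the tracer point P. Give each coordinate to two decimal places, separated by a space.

A=(0,0), D=(9.00,0)
B = A + 3.00·(cos38°, sin38°) = (2.3640, 1.8470)
|BD| = 6.8882
circle(B,3.00) ∩ circle(D,4.00): a=2.9360, h=0.6164
  candidates: C₊=(5.3578,1.6536) cross=4.246; C₋=(5.0272,0.4659) cross=-4.246
  mode + wants cross > 0 → take C=(5.3578,1.6536) (cross=4.246)
ex = (C−B)/|BC| = (0.9979,-0.0645); ey = (0.0645,0.9979)
P = B + -1.12·ex + -2.61·ey = (1.0781,-0.6854)

1.08 -0.69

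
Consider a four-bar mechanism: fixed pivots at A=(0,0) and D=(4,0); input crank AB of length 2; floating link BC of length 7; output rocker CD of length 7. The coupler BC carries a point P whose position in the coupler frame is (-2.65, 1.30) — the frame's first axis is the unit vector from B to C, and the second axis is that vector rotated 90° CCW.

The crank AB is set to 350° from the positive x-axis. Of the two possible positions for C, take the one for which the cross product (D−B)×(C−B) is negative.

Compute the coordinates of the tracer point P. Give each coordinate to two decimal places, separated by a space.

A=(0,0), D=(4.00,0)
B = A + 2.00·(cos350°, sin350°) = (1.9696, -0.3473)
|BD| = 2.0599
circle(B,7.00) ∩ circle(D,7.00): a=1.0299, h=6.9238
  candidates: C₊=(1.8174,6.6510) cross=14.262; C₋=(4.1522,-6.9983) cross=-14.262
  mode - wants cross < 0 → take C=(4.1522,-6.9983) (cross=-14.262)
ex = (C−B)/|BC| = (0.3118,-0.9501); ey = (0.9501,0.3118)
P = B + -2.65·ex + 1.30·ey = (2.3786,2.5759)

2.38 2.58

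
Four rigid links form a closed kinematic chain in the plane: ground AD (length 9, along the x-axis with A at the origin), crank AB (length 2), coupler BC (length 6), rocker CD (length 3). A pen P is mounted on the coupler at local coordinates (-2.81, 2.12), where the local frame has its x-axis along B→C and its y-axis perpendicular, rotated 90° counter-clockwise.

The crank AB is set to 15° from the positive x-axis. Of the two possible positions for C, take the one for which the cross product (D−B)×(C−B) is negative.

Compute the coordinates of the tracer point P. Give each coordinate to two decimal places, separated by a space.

0.50 3.73

A=(0,0), D=(9.00,0)
B = A + 2.00·(cos15°, sin15°) = (1.9319, 0.5176)
|BD| = 7.0871
circle(B,6.00) ∩ circle(D,3.00): a=5.4484, h=2.5129
  candidates: C₊=(7.5493,2.6259) cross=17.809; C₋=(7.1822,-2.3865) cross=-17.809
  mode - wants cross < 0 → take C=(7.1822,-2.3865) (cross=-17.809)
ex = (C−B)/|BC| = (0.8751,-0.4840); ey = (0.4840,0.8751)
P = B + -2.81·ex + 2.12·ey = (0.4991,3.7329)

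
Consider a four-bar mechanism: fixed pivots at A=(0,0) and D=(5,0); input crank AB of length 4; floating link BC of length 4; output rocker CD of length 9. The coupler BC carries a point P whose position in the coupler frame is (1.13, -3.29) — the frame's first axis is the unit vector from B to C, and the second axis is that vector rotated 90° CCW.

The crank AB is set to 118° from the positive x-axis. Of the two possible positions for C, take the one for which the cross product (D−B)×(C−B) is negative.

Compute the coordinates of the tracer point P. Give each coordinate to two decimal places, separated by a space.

-5.27 4.32

A=(0,0), D=(5.00,0)
B = A + 4.00·(cos118°, sin118°) = (-1.8779, 3.5318)
|BD| = 7.7317
circle(B,4.00) ∩ circle(D,9.00): a=-0.3376, h=3.9857
  candidates: C₊=(-0.3576,7.2316) cross=30.816; C₋=(-3.9989,0.1404) cross=-30.816
  mode - wants cross < 0 → take C=(-3.9989,0.1404) (cross=-30.816)
ex = (C−B)/|BC| = (-0.5303,-0.8478); ey = (0.8478,-0.5303)
P = B + 1.13·ex + -3.29·ey = (-5.2665,4.3183)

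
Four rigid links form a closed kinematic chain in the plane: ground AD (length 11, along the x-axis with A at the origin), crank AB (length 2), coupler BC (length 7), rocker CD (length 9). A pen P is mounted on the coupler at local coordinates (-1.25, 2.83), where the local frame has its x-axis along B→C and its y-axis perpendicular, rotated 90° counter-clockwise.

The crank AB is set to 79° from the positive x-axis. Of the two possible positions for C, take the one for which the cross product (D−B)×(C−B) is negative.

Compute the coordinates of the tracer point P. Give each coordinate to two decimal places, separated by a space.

2.48 4.24

A=(0,0), D=(11.00,0)
B = A + 2.00·(cos79°, sin79°) = (0.3816, 1.9633)
|BD| = 10.7984
circle(B,7.00) ∩ circle(D,9.00): a=3.9175, h=5.8012
  candidates: C₊=(5.2885,6.9555) cross=62.643; C₋=(3.1791,-4.4535) cross=-62.643
  mode - wants cross < 0 → take C=(3.1791,-4.4535) (cross=-62.643)
ex = (C−B)/|BC| = (0.3996,-0.9167); ey = (0.9167,0.3996)
P = B + -1.25·ex + 2.83·ey = (2.4763,4.2401)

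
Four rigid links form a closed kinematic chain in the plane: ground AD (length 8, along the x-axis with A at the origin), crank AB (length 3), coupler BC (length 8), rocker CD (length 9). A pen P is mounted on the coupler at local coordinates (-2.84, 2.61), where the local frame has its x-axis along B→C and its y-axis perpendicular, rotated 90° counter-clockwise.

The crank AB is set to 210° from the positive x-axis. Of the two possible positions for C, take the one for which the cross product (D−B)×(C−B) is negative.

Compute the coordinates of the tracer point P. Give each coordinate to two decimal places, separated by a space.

A=(0,0), D=(8.00,0)
B = A + 3.00·(cos210°, sin210°) = (-2.5981, -1.5000)
|BD| = 10.7037
circle(B,8.00) ∩ circle(D,9.00): a=4.5577, h=6.5747
  candidates: C₊=(0.9933,5.6486) cross=70.374; C₋=(2.8361,-7.3711) cross=-70.374
  mode - wants cross < 0 → take C=(2.8361,-7.3711) (cross=-70.374)
ex = (C−B)/|BC| = (0.6793,-0.7339); ey = (0.7339,0.6793)
P = B + -2.84·ex + 2.61·ey = (-2.6117,2.3571)

-2.61 2.36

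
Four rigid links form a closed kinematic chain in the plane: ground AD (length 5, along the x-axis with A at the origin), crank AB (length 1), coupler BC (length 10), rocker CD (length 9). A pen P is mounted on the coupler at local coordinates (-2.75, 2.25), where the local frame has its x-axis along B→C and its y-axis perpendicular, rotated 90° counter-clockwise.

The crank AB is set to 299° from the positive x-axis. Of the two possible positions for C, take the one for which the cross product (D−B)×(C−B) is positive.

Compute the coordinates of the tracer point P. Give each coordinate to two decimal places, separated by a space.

A=(0,0), D=(5.00,0)
B = A + 1.00·(cos299°, sin299°) = (0.4848, -0.8746)
|BD| = 4.5991
circle(B,10.00) ∩ circle(D,9.00): a=4.3652, h=8.9970
  candidates: C₊=(3.0594,8.7883) cross=41.378; C₋=(6.4813,-8.8773) cross=-41.378
  mode + wants cross > 0 → take C=(3.0594,8.7883) (cross=41.378)
ex = (C−B)/|BC| = (0.2575,0.9663); ey = (-0.9663,0.2575)
P = B + -2.75·ex + 2.25·ey = (-2.3973,-2.9526)

-2.40 -2.95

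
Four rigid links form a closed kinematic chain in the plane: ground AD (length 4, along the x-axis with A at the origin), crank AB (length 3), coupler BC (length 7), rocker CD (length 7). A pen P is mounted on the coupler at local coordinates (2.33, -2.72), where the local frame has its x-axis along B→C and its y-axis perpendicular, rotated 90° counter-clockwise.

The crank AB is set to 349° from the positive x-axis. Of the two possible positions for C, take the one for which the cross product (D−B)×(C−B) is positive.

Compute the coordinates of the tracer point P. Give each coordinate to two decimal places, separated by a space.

4.51 2.65

A=(0,0), D=(4.00,0)
B = A + 3.00·(cos349°, sin349°) = (2.9449, -0.5724)
|BD| = 1.2004
circle(B,7.00) ∩ circle(D,7.00): a=0.6002, h=6.9742
  candidates: C₊=(0.1467,5.8440) cross=8.372; C₋=(6.7982,-6.4164) cross=-8.372
  mode + wants cross > 0 → take C=(0.1467,5.8440) (cross=8.372)
ex = (C−B)/|BC| = (-0.3997,0.9166); ey = (-0.9166,-0.3997)
P = B + 2.33·ex + -2.72·ey = (4.5067,2.6506)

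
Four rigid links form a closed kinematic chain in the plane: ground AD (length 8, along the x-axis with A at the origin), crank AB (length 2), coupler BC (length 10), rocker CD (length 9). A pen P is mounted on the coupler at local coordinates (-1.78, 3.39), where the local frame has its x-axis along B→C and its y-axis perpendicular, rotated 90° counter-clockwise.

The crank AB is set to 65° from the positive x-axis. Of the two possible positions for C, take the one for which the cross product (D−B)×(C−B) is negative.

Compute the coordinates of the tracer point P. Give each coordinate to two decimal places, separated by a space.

3.63 4.44

A=(0,0), D=(8.00,0)
B = A + 2.00·(cos65°, sin65°) = (0.8452, 1.8126)
|BD| = 7.3808
circle(B,10.00) ∩ circle(D,9.00): a=4.9775, h=8.6732
  candidates: C₊=(7.8003,8.9978) cross=64.015; C₋=(3.5403,-7.8174) cross=-64.015
  mode - wants cross < 0 → take C=(3.5403,-7.8174) (cross=-64.015)
ex = (C−B)/|BC| = (0.2695,-0.9630); ey = (0.9630,0.2695)
P = B + -1.78·ex + 3.39·ey = (3.6301,4.4404)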